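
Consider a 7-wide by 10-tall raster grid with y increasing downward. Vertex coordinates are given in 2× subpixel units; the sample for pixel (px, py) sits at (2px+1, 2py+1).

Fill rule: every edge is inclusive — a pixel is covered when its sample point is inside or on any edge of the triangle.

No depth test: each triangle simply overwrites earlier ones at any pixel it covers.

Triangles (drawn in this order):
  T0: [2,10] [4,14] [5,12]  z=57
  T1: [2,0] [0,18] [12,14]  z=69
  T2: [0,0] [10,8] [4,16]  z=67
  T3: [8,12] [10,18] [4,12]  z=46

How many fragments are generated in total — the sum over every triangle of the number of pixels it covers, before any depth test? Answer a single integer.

T0:
  2·area = 8  (B↔C swapped to make it positive)
  edge (2, 10)→(5, 12): d=(3,2) inclusive
  edge (5, 12)→(4, 14): d=(-1,2) inclusive
  edge (4, 14)→(2, 10): d=(-2,-4) inclusive
    (1,5)@(3, 11): e=[1,5,2] → █
    (2,5)@(5, 11): e=[-3,1,10] → ·
    (1,6)@(3, 13): e=[7,3,-2] → ·
  covered (1 px):
    · · · · · · ·
    · · · · · · ·
    · · · · · · ·
    · · · · · · ·
    · · · · · · ·
    · █ · · · · ·
    · · · · · · ·
    · · · · · · ·
    · · · · · · ·
    · · · · · · ·
T1:
  2·area = 208  (B↔C swapped to make it positive)
  edge (2, 0)→(12, 14): d=(10,14) inclusive
  edge (12, 14)→(0, 18): d=(-12,4) inclusive
  edge (0, 18)→(2, 0): d=(2,-18) inclusive
    (1,1)@(3, 3): e=[16,168,24] → █
    (2,1)@(5, 3): e=[-12,160,60] → ·
    (1,2)@(3, 5): e=[36,144,28] → █
    (2,2)@(5, 5): e=[8,136,64] → █
    (3,2)@(7, 5): e=[-20,128,100] → ·
    (1,3)@(3, 7): e=[56,120,32] → █
    (3,3)@(7, 7): e=[0,104,104] → █  [on edge]
    (4,3)@(9, 7): e=[-28,96,140] → ·
    (0,4)@(1, 9): e=[104,104,0] → █  [on edge]
    (4,4)@(9, 9): e=[-8,72,144] → ·
    (0,5)@(1, 11): e=[124,80,4] → █
    (4,5)@(9, 11): e=[12,48,148] → █
    (4,7)@(9, 15): e=[52,0,156] → █  [on edge]
    (1,8)@(3, 17): e=[156,0,52] → █  [on edge]
  covered (28 px):
    · · · · · · ·
    · █ · · · · ·
    · █ █ · · · ·
    · █ █ █ · · ·
    █ █ █ █ · · ·
    █ █ █ █ █ · ·
    █ █ █ █ █ █ ·
    █ █ █ █ █ · ·
    █ █ · · · · ·
    · · · · · · ·
T2:
  2·area = 128
  edge (0, 0)→(10, 8): d=(10,8) inclusive
  edge (10, 8)→(4, 16): d=(-6,8) inclusive
  edge (4, 16)→(0, 0): d=(-4,-16) inclusive
    (0,0)@(1, 1): e=[2,114,12] → █
    (1,0)@(3, 1): e=[-14,98,44] → ·
    (0,1)@(1, 3): e=[22,102,4] → █
    (1,1)@(3, 3): e=[6,86,36] → █
    (2,1)@(5, 3): e=[-10,70,68] → ·
    (0,2)@(1, 5): e=[42,90,-4] → ·
    (1,2)@(3, 5): e=[26,74,28] → █
    (2,2)@(5, 5): e=[10,58,60] → █
    (3,2)@(7, 5): e=[-6,42,92] → ·
    (1,3)@(3, 7): e=[46,62,20] → █
    (3,3)@(7, 7): e=[14,30,84] → █
    (4,3)@(9, 7): e=[-2,14,116] → ·
  covered (16 px):
    █ · · · · · ·
    █ █ · · · · ·
    · █ █ · · · ·
    · █ █ █ · · ·
    · █ █ █ █ · ·
    · █ █ █ · · ·
    · · █ · · · ·
    · · · · · · ·
    · · · · · · ·
    · · · · · · ·
T3:
  2·area = 24
  edge (8, 12)→(10, 18): d=(2,6) inclusive
  edge (10, 18)→(4, 12): d=(-6,-6) inclusive
  edge (4, 12)→(8, 12): d=(4,0) inclusive
    (2,1)@(5, 3): e=[0,60,-36] → ·  [on edge]
    (0,4)@(1, 9): e=[36,0,-12] → ·  [on edge]
    (3,4)@(7, 9): e=[0,36,-12] → ·  [on edge]
    (1,5)@(3, 11): e=[28,0,-4] → ·  [on edge]
    (2,6)@(5, 13): e=[20,0,4] → █  [on edge]
    (3,6)@(7, 13): e=[8,12,4] → █
    (4,6)@(9, 13): e=[-4,24,4] → ·
    (2,7)@(5, 15): e=[24,-12,12] → ·
    (3,7)@(7, 15): e=[12,0,12] → █  [on edge]
    (4,7)@(9, 15): e=[0,12,12] → █  [on edge]
    (5,7)@(11, 15): e=[-12,24,12] → ·
    (3,8)@(7, 17): e=[16,-12,20] → ·
    (4,8)@(9, 17): e=[4,0,20] → █  [on edge]
    (5,9)@(11, 19): e=[-4,0,28] → ·  [on edge]
  covered (5 px):
    · · · · · · ·
    · · · · · · ·
    · · · · · · ·
    · · · · · · ·
    · · · · · · ·
    · · · · · · ·
    · · █ █ · · ·
    · · · █ █ · ·
    · · · · █ · ·
    · · · · · · ·

Result: 50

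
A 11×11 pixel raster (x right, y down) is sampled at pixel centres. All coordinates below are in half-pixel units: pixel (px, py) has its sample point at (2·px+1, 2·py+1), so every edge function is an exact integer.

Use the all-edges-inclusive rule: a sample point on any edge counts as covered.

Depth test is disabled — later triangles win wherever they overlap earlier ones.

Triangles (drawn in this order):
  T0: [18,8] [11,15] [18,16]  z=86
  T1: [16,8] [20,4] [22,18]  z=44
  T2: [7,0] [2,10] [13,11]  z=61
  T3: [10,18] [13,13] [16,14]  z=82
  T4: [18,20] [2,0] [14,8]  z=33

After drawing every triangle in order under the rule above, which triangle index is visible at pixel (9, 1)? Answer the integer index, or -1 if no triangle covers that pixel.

T0:
  2·area = 56  (B↔C swapped to make it positive)
  edge (18, 8)→(18, 16): d=(0,8) inclusive
  edge (18, 16)→(11, 15): d=(-7,-1) inclusive
  edge (11, 15)→(18, 8): d=(7,-7) inclusive
    (10,2)@(21, 5): e=[-24,80,0] → ·  [on edge]
    (9,3)@(19, 7): e=[-8,64,0] → ·  [on edge]
    (8,4)@(17, 9): e=[8,48,0] → #  [on edge]
    (9,4)@(19, 9): e=[-8,50,14] → ·
    (7,5)@(15, 11): e=[24,32,0] → #  [on edge]
    (9,5)@(19, 11): e=[-8,36,28] → ·
    (6,6)@(13, 13): e=[40,16,0] → #  [on edge]
    (9,6)@(19, 13): e=[-8,22,42] → ·
    (5,7)@(11, 15): e=[56,0,0] → #  [on edge]
    (9,7)@(19, 15): e=[-8,8,56] → ·
    (4,8)@(9, 17): e=[72,-16,0] → ·  [on edge]
    (5,8)@(11, 17): e=[56,-14,14] → ·
    (3,9)@(7, 19): e=[88,-32,0] → ·  [on edge]
    (2,10)@(5, 21): e=[104,-48,0] → ·  [on edge]
  covered (10 px):
    · · · · · · · · · · ·
    · · · · · · · · · · ·
    · · · · · · · · · · ·
    · · · · · · · · · · ·
    · · · · · · · · # · ·
    · · · · · · · # # · ·
    · · · · · · # # # · ·
    · · · · · # # # # · ·
    · · · · · · · · · · ·
    · · · · · · · · · · ·
    · · · · · · · · · · ·
T1:
  2·area = 64
  edge (16, 8)→(20, 4): d=(4,-4) inclusive
  edge (20, 4)→(22, 18): d=(2,14) inclusive
  edge (22, 18)→(16, 8): d=(-6,-10) inclusive
    (6,1)@(13, 3): e=[-32,96,0] → ·  [on edge]
    (10,1)@(21, 3): e=[0,-16,80] → ·  [on edge]
    (9,2)@(19, 5): e=[0,16,48] → #  [on edge]
    (10,2)@(21, 5): e=[8,-12,68] → ·
    (8,3)@(17, 7): e=[0,48,16] → #  [on edge]
    (10,3)@(21, 7): e=[16,-8,56] → ·
    (7,4)@(15, 9): e=[0,80,-16] → ·  [on edge]
    (8,4)@(17, 9): e=[8,52,4] → #
    (10,4)@(21, 9): e=[24,-4,44] → ·
    (6,5)@(13, 11): e=[0,112,-48] → ·  [on edge]
    (8,5)@(17, 11): e=[16,56,-8] → ·
    (9,5)@(19, 11): e=[24,28,12] → #
    (10,5)@(21, 11): e=[32,0,32] → #  [on edge]
    (5,6)@(11, 13): e=[0,144,-80] → ·  [on edge]
    (9,6)@(19, 13): e=[32,32,0] → #  [on edge]
    (4,7)@(9, 15): e=[0,176,-112] → ·  [on edge]
    (3,8)@(7, 17): e=[0,208,-144] → ·  [on edge]
    (2,9)@(5, 19): e=[0,240,-176] → ·  [on edge]
    (1,10)@(3, 21): e=[0,272,-208] → ·  [on edge]
  covered (10 px):
    · · · · · · · · · · ·
    · · · · · · · · · · ·
    · · · · · · · · · # ·
    · · · · · · · · # # ·
    · · · · · · · · # # ·
    · · · · · · · · · # #
    · · · · · · · · · # #
    · · · · · · · · · · #
    · · · · · · · · · · ·
    · · · · · · · · · · ·
    · · · · · · · · · · ·
T2:
  2·area = 115  (B↔C swapped to make it positive)
  edge (7, 0)→(13, 11): d=(6,11) inclusive
  edge (13, 11)→(2, 10): d=(-11,-1) inclusive
  edge (2, 10)→(7, 0): d=(5,-10) inclusive
    (3,0)@(7, 1): e=[6,104,5] → #
    (4,0)@(9, 1): e=[-16,106,25] → ·
    (3,1)@(7, 3): e=[18,82,15] → #
    (4,1)@(9, 3): e=[-4,84,35] → ·
    (2,2)@(5, 5): e=[52,58,5] → #
    (4,2)@(9, 5): e=[8,62,45] → #
    (5,2)@(11, 5): e=[-14,64,65] → ·
    (2,3)@(5, 7): e=[64,36,15] → #
    (5,3)@(11, 7): e=[-2,42,75] → ·
    (1,4)@(3, 9): e=[98,12,5] → #
    (5,4)@(11, 9): e=[10,20,85] → #
    (6,4)@(13, 9): e=[-12,22,105] → ·
    (6,5)@(13, 11): e=[0,0,115] → #  [on edge]
  covered (14 px):
    · · · # · · · · · · ·
    · · · # · · · · · · ·
    · · # # # · · · · · ·
    · · # # # · · · · · ·
    · # # # # # · · · · ·
    · · · · · · # · · · ·
    · · · · · · · · · · ·
    · · · · · · · · · · ·
    · · · · · · · · · · ·
    · · · · · · · · · · ·
    · · · · · · · · · · ·
T3:
  2·area = 18
  edge (10, 18)→(13, 13): d=(3,-5) inclusive
  edge (13, 13)→(16, 14): d=(3,1) inclusive
  edge (16, 14)→(10, 18): d=(-6,4) inclusive
    (9,1)@(19, 3): e=[0,-36,54] → ·  [on edge]
    (0,4)@(1, 9): e=[-72,0,90] → ·  [on edge]
    (3,5)@(7, 11): e=[-36,0,54] → ·  [on edge]
    (6,6)@(13, 13): e=[0,0,18] → #  [on edge]
    (7,6)@(15, 13): e=[10,-2,10] → ·
    (6,7)@(13, 15): e=[6,6,6] → #
    (7,7)@(15, 15): e=[16,4,-2] → ·
    (9,7)@(19, 15): e=[36,0,-18] → ·  [on edge]
    (5,8)@(11, 17): e=[2,14,2] → #
    (6,8)@(13, 17): e=[12,12,-6] → ·
    (5,9)@(11, 19): e=[8,20,-10] → ·
  covered (3 px):
    · · · · · · · · · · ·
    · · · · · · · · · · ·
    · · · · · · · · · · ·
    · · · · · · · · · · ·
    · · · · · · · · · · ·
    · · · · · · · · · · ·
    · · · · · · # · · · ·
    · · · · · · # · · · ·
    · · · · · # · · · · ·
    · · · · · · · · · · ·
    · · · · · · · · · · ·
T4:
  2·area = 112
  edge (18, 20)→(2, 0): d=(-16,-20) inclusive
  edge (2, 0)→(14, 8): d=(12,8) inclusive
  edge (14, 8)→(18, 20): d=(4,12) inclusive
    (1,0)@(3, 1): e=[4,4,104] → #
    (2,0)@(5, 1): e=[44,-12,80] → ·
    (1,1)@(3, 3): e=[-28,28,112] → ·
    (2,1)@(5, 3): e=[12,12,88] → #
    (3,1)@(7, 3): e=[52,-4,64] → ·
    (2,2)@(5, 5): e=[-20,36,96] → ·
    (3,2)@(7, 5): e=[20,20,72] → #
    (4,2)@(9, 5): e=[60,4,48] → #
    (5,2)@(11, 5): e=[100,-12,24] → ·
    (6,2)@(13, 5): e=[140,-28,0] → ·  [on edge]
    (3,3)@(7, 7): e=[-12,44,80] → ·
    (4,3)@(9, 7): e=[28,28,56] → #
    (7,5)@(15, 11): e=[84,28,0] → #  [on edge]
    (8,8)@(17, 17): e=[28,84,0] → #  [on edge]
  covered (15 px):
    · # · · · · · · · · ·
    · · # · · · · · · · ·
    · · · # # · · · · · ·
    · · · · # # · · · · ·
    · · · · · # # · · · ·
    · · · · · # # # · · ·
    · · · · · · # # · · ·
    · · · · · · · # · · ·
    · · · · · · · · # · ·
    · · · · · · · · · · ·
    · · · · · · · · · · ·

Z-buffer (winner per pixel, '.' = empty):
  . 4 . 2 . . . . . . .
  . . 4 2 . . . . . . .
  . . 2 4 4 . . . . 1 .
  . . 2 2 4 4 . . 1 1 .
  . 2 2 2 2 4 4 . 1 1 .
  . . . . . 4 4 4 0 1 1
  . . . . . . 4 4 0 1 1
  . . . . . 0 3 4 0 . 1
  . . . . . 3 . . 4 . .
  . . . . . . . . . . .
  . . . . . . . . . . .

Answer: -1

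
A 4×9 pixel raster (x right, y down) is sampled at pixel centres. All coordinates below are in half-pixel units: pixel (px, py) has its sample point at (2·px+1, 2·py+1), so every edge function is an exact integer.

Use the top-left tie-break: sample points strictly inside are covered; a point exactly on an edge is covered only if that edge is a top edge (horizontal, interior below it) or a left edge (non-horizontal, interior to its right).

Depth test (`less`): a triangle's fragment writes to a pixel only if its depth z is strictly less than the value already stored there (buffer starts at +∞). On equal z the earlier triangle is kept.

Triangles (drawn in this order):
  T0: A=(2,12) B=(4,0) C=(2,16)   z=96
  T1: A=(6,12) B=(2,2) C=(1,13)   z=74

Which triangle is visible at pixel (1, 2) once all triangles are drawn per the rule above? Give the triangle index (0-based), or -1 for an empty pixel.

T0:
  2·area = 8
  edge (2, 12)→(4, 0): d=(2,-12) top-left  bias=+0
  edge (4, 0)→(2, 16): d=(-2,16) right/bottom  bias=-1
  edge (2, 16)→(2, 12): d=(0,-4) top-left  bias=+0
    (1,3)@(3, 7): e=[2,2,4] → #
    (2,3)@(5, 7): e=[26,-30,12] → ·
    (1,4)@(3, 9): e=[6,-2,4] → ·
  covered (1 px):
    · · · ·
    · · · ·
    · · · ·
    · # · ·
    · · · ·
    · · · ·
    · · · ·
    · · · ·
    · · · ·
T1:
  2·area = 54  (B↔C swapped to make it positive)
  edge (6, 12)→(1, 13): d=(-5,1) right/bottom  bias=-1
  edge (1, 13)→(2, 2): d=(1,-11) top-left  bias=+0
  edge (2, 2)→(6, 12): d=(4,10) right/bottom  bias=-1
    (1,2)@(3, 5): e=[38,14,2] → #
    (2,2)@(5, 5): e=[36,36,-18] → ·
    (1,3)@(3, 7): e=[28,16,10] → #
    (2,3)@(5, 7): e=[26,38,-10] → ·
    (1,4)@(3, 9): e=[18,18,18] → #
    (2,4)@(5, 9): e=[16,40,-2] → ·
    (1,5)@(3, 11): e=[8,20,26] → #
    (2,5)@(5, 11): e=[6,42,6] → #
    (3,5)@(7, 11): e=[4,64,-14] → ·
    (0,6)@(1, 13): e=[0,0,54] → ·  [on edge]
    (1,6)@(3, 13): e=[-2,22,34] → ·
    (2,6)@(5, 13): e=[-4,44,14] → ·
  covered (5 px):
    · · · ·
    · · · ·
    · # · ·
    · # · ·
    · # · ·
    · # # ·
    · · · ·
    · · · ·
    · · · ·

Z-buffer (winner per pixel, '.' = empty):
  . . . .
  . . . .
  . 1 . .
  . 1 . .
  . 1 . .
  . 1 1 .
  . . . .
  . . . .
  . . . .

Result: 1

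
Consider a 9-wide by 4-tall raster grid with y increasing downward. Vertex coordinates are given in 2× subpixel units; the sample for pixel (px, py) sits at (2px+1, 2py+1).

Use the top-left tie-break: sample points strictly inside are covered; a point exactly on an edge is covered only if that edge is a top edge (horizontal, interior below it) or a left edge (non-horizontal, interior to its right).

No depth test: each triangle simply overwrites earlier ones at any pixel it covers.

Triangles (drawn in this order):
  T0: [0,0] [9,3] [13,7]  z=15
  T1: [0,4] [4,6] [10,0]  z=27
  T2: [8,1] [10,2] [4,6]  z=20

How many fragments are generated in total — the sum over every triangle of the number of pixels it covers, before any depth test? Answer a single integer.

T0:
  2·area = 24
  edge (0, 0)→(9, 3): d=(9,3) right/bottom  bias=-1
  edge (9, 3)→(13, 7): d=(4,4) right/bottom  bias=-1
  edge (13, 7)→(0, 0): d=(-13,-7) top-left  bias=+0
    (1,0)@(3, 1): e=[0,16,8] → ·  [on edge]
    (3,0)@(7, 1): e=[-12,0,36] → ·  [on edge]
    (3,1)@(7, 3): e=[6,8,10] → █
    (4,1)@(9, 3): e=[0,0,24] → ·  [on edge]
    (3,2)@(7, 5): e=[24,16,-16] → ·
    (5,2)@(11, 5): e=[12,0,12] → ·  [on edge]
    (7,2)@(15, 5): e=[0,-16,40] → ·  [on edge]
    (6,3)@(13, 7): e=[24,0,0] → ·  [on edge]
  covered (1 px):
    · · · · · · · · ·
    · · · █ · · · · ·
    · · · · · · · · ·
    · · · · · · · · ·
T1:
  2·area = 36  (B↔C swapped to make it positive)
  edge (0, 4)→(10, 0): d=(10,-4) top-left  bias=+0
  edge (10, 0)→(4, 6): d=(-6,6) right/bottom  bias=-1
  edge (4, 6)→(0, 4): d=(-4,-2) top-left  bias=+0
    (4,0)@(9, 1): e=[6,0,30] → ·  [on edge]
    (1,1)@(3, 3): e=[2,24,10] → █
    (2,1)@(5, 3): e=[10,12,14] → █
    (3,1)@(7, 3): e=[18,0,18] → ·  [on edge]
    (1,2)@(3, 5): e=[22,12,2] → █
    (2,2)@(5, 5): e=[30,0,6] → ·  [on edge]
    (1,3)@(3, 7): e=[42,0,-6] → ·  [on edge]
  covered (3 px):
    · · · · · · · · ·
    · █ █ · · · · · ·
    · █ · · · · · · ·
    · · · · · · · · ·
T2:
  2·area = 14
  edge (8, 1)→(10, 2): d=(2,1) right/bottom  bias=-1
  edge (10, 2)→(4, 6): d=(-6,4) right/bottom  bias=-1
  edge (4, 6)→(8, 1): d=(4,-5) top-left  bias=+0
    (3,1)@(7, 3): e=[5,6,3] → █
    (4,1)@(9, 3): e=[3,-2,13] → ·
    (2,2)@(5, 5): e=[11,2,1] → █
    (3,2)@(7, 5): e=[9,-6,11] → ·
    (2,3)@(5, 7): e=[15,-10,9] → ·
  covered (2 px):
    · · · · · · · · ·
    · · · █ · · · · ·
    · · █ · · · · · ·
    · · · · · · · · ·

Result: 6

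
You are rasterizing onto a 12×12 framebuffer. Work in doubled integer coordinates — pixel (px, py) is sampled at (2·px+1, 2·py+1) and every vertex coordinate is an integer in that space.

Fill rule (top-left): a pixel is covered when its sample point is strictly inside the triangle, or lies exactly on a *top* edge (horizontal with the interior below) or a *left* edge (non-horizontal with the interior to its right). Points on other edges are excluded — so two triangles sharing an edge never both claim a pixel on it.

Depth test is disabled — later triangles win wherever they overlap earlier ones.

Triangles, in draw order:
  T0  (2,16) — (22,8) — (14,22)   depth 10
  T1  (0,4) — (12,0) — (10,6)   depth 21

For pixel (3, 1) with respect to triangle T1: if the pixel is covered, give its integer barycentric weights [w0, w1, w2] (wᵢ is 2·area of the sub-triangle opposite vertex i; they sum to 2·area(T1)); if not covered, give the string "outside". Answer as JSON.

T0:
  2·area = 216
  edge (2, 16)→(22, 8): d=(20,-8) top-left  bias=+0
  edge (22, 8)→(14, 22): d=(-8,14) right/bottom  bias=-1
  edge (14, 22)→(2, 16): d=(-12,-6) top-left  bias=+0
    (10,4)@(21, 9): e=[12,6,198] → █
    (11,4)@(23, 9): e=[28,-22,210] → ·
    (7,5)@(15, 11): e=[4,74,138] → █
    (8,5)@(17, 11): e=[20,46,150] → █
    (9,5)@(19, 11): e=[36,18,162] → █
    (10,5)@(21, 11): e=[52,-10,174] → ·
    (5,6)@(11, 13): e=[12,114,90] → █
    (6,6)@(13, 13): e=[28,86,102] → █
    (10,6)@(21, 13): e=[92,-26,150] → ·
    (2,7)@(5, 15): e=[4,182,30] → █
    (3,7)@(7, 15): e=[20,154,42] → █
    (4,7)@(9, 15): e=[36,126,54] → █
  covered (27 px):
    · · · · · · · · · · · ·
    · · · · · · · · · · · ·
    · · · · · · · · · · · ·
    · · · · · · · · · · · ·
    · · · · · · · · · · █ ·
    · · · · · · · █ █ █ · ·
    · · · · · █ █ █ █ █ · ·
    · · █ █ █ █ █ █ █ · · ·
    · · █ █ █ █ █ █ · · · ·
    · · · · █ █ █ █ · · · ·
    · · · · · · █ · · · · ·
    · · · · · · · · · · · ·
T1:
  2·area = 64
  edge (0, 4)→(12, 0): d=(12,-4) top-left  bias=+0
  edge (12, 0)→(10, 6): d=(-2,6) right/bottom  bias=-1
  edge (10, 6)→(0, 4): d=(-10,-2) top-left  bias=+0
    (4,0)@(9, 1): e=[0,16,48] → █  [on edge]
    (5,0)@(11, 1): e=[8,4,52] → █
    (6,0)@(13, 1): e=[16,-8,56] → ·
    (1,1)@(3, 3): e=[0,48,16] → █  [on edge]
    (2,1)@(5, 3): e=[8,36,20] → █
    (3,1)@(7, 3): e=[16,24,24] → █
    (5,1)@(11, 3): e=[32,0,32] → ·  [on edge]
    (1,2)@(3, 5): e=[24,44,-4] → ·
    (2,2)@(5, 5): e=[32,32,0] → █  [on edge]
    (5,2)@(11, 5): e=[56,-4,12] → ·
    (2,3)@(5, 7): e=[56,28,-20] → ·
    (3,3)@(7, 7): e=[64,16,-16] → ·
    (7,3)@(15, 7): e=[96,-32,0] → ·  [on edge]
    (4,4)@(9, 9): e=[96,0,-32] → ·  [on edge]
    (3,7)@(7, 15): e=[160,0,-96] → ·  [on edge]
    (2,10)@(5, 21): e=[224,0,-160] → ·  [on edge]
  covered (9 px):
    · · · · █ █ · · · · · ·
    · █ █ █ █ · · · · · · ·
    · · █ █ █ · · · · · · ·
    · · · · · · · · · · · ·
    · · · · · · · · · · · ·
    · · · · · · · · · · · ·
    · · · · · · · · · · · ·
    · · · · · · · · · · · ·
    · · · · · · · · · · · ·
    · · · · · · · · · · · ·
    · · · · · · · · · · · ·
    · · · · · · · · · · · ·

Result: [24,24,16]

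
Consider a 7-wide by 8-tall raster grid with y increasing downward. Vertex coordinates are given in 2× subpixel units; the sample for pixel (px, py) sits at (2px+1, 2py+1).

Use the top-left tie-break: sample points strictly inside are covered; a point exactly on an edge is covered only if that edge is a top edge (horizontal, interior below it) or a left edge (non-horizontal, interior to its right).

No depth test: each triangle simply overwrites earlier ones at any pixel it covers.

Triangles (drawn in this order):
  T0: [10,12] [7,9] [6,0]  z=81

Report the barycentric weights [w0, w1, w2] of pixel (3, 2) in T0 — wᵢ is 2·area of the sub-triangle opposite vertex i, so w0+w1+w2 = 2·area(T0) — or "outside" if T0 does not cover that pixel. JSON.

T0:
  2·area = 24
  edge (10, 12)→(7, 9): d=(-3,-3) top-left  bias=+0
  edge (7, 9)→(6, 0): d=(-1,-9) top-left  bias=+0
  edge (6, 0)→(10, 12): d=(4,12) right/bottom  bias=-1
    (0,1)@(1, 3): e=[0,-48,72] → ·  [on edge]
    (3,1)@(7, 3): e=[18,6,0] → ·  [on edge]
    (1,2)@(3, 5): e=[0,-32,56] → ·  [on edge]
    (3,2)@(7, 5): e=[12,4,8] → █
    (4,2)@(9, 5): e=[18,22,-16] → ·
    (2,3)@(5, 7): e=[0,-16,40] → ·  [on edge]
    (3,3)@(7, 7): e=[6,2,16] → █
    (4,3)@(9, 7): e=[12,20,-8] → ·
    (3,4)@(7, 9): e=[0,0,24] → █  [on edge]
    (4,4)@(9, 9): e=[6,18,0] → ·  [on edge]
    (3,5)@(7, 11): e=[-6,-2,32] → ·
    (4,5)@(9, 11): e=[0,16,8] → █  [on edge]
    (5,6)@(11, 13): e=[0,32,-8] → ·  [on edge]
    (5,7)@(11, 15): e=[-6,30,0] → ·  [on edge]
    (6,7)@(13, 15): e=[0,48,-24] → ·  [on edge]
  covered (4 px):
    · · · · · · ·
    · · · · · · ·
    · · · █ · · ·
    · · · █ · · ·
    · · · █ · · ·
    · · · · █ · ·
    · · · · · · ·
    · · · · · · ·

Answer: [4,8,12]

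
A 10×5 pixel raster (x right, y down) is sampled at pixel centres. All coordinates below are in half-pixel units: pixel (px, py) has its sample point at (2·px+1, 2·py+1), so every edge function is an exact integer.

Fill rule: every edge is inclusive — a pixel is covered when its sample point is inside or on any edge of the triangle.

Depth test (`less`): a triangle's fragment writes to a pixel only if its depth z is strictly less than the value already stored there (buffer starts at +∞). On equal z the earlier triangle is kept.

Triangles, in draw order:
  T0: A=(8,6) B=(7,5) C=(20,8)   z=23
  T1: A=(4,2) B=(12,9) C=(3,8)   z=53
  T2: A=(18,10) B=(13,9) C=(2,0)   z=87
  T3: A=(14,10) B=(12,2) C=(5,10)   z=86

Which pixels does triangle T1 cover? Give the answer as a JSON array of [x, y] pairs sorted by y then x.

T0:
  2·area = 10
  edge (8, 6)→(7, 5): d=(-1,-1) inclusive
  edge (7, 5)→(20, 8): d=(13,3) inclusive
  edge (20, 8)→(8, 6): d=(-12,-2) inclusive
    (1,0)@(3, 1): e=[0,-40,50] → ·  [on edge]
    (2,1)@(5, 3): e=[0,-20,30] → ·  [on edge]
    (3,2)@(7, 5): e=[0,0,10] → #  [on edge]
    (4,2)@(9, 5): e=[2,-6,14] → ·
    (3,3)@(7, 7): e=[-2,26,-14] → ·
    (4,3)@(9, 7): e=[0,20,-10] → ·  [on edge]
    (7,3)@(15, 7): e=[6,2,2] → #
    (8,3)@(17, 7): e=[8,-4,6] → ·
    (5,4)@(11, 9): e=[0,40,-30] → ·  [on edge]
    (7,4)@(15, 9): e=[4,28,-22] → ·
  covered (2 px):
    · · · · · · · · · ·
    · · · · · · · · · ·
    · · · # · · · · · ·
    · · · · · · · # · ·
    · · · · · · · · · ·
T1:
  2·area = 55
  edge (4, 2)→(12, 9): d=(8,7) inclusive
  edge (12, 9)→(3, 8): d=(-9,-1) inclusive
  edge (3, 8)→(4, 2): d=(1,-6) inclusive
    (2,1)@(5, 3): e=[1,47,7] → #
    (3,1)@(7, 3): e=[-13,49,19] → ·
    (2,2)@(5, 5): e=[17,29,9] → #
    (3,2)@(7, 5): e=[3,31,21] → #
    (4,2)@(9, 5): e=[-11,33,33] → ·
    (2,3)@(5, 7): e=[33,11,11] → #
    (4,3)@(9, 7): e=[5,15,35] → #
    (5,3)@(11, 7): e=[-9,17,47] → ·
    (2,4)@(5, 9): e=[49,-7,13] → ·
    (3,4)@(7, 9): e=[35,-5,25] → ·
    (4,4)@(9, 9): e=[21,-3,37] → ·
  covered (6 px):
    · · · · · · · · · ·
    · · # · · · · · · ·
    · · # # · · · · · ·
    · · # # # · · · · ·
    · · · · · · · · · ·
T2:
  2·area = 34
  edge (18, 10)→(13, 9): d=(-5,-1) inclusive
  edge (13, 9)→(2, 0): d=(-11,-9) inclusive
  edge (2, 0)→(18, 10): d=(16,10) inclusive
    (4,2)@(9, 5): e=[16,8,10] → #
    (5,2)@(11, 5): e=[18,26,-10] → ·
    (1,3)@(3, 7): e=[0,-68,102] → ·  [on edge]
    (4,3)@(9, 7): e=[6,-14,42] → ·
    (5,3)@(11, 7): e=[8,4,22] → #
    (6,3)@(13, 7): e=[10,22,2] → #
    (7,3)@(15, 7): e=[12,40,-18] → ·
    (5,4)@(11, 9): e=[-2,-18,54] → ·
    (6,4)@(13, 9): e=[0,0,34] → #  [on edge]
    (7,4)@(15, 9): e=[2,18,14] → #
    (8,4)@(17, 9): e=[4,36,-6] → ·
  covered (5 px):
    · · · · · · · · · ·
    · · · · · · · · · ·
    · · · · # · · · · ·
    · · · · · # # · · ·
    · · · · · · # # · ·
T3:
  2·area = 72  (B↔C swapped to make it positive)
  edge (14, 10)→(5, 10): d=(-9,0) inclusive
  edge (5, 10)→(12, 2): d=(7,-8) inclusive
  edge (12, 2)→(14, 10): d=(2,8) inclusive
    (5,2)@(11, 5): e=[45,13,14] → #
    (6,2)@(13, 5): e=[45,29,-2] → ·
    (4,3)@(9, 7): e=[27,11,34] → #
    (6,3)@(13, 7): e=[27,43,2] → #
    (7,3)@(15, 7): e=[27,59,-14] → ·
    (3,4)@(7, 9): e=[9,9,54] → #
    (7,4)@(15, 9): e=[9,73,-10] → ·
  covered (8 px):
    · · · · · · · · · ·
    · · · · · · · · · ·
    · · · · · # · · · ·
    · · · · # # # · · ·
    · · · # # # # · · ·

Answer: [[2,1],[2,2],[3,2],[2,3],[3,3],[4,3]]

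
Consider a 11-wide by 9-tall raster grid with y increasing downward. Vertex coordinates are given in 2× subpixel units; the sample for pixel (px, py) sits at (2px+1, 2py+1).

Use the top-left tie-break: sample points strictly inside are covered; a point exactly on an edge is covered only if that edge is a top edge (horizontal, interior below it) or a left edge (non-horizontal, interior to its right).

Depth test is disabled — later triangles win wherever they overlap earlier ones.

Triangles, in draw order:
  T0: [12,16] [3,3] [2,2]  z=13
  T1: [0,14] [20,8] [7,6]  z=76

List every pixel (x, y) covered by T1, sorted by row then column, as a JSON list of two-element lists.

T0:
  2·area = 4  (B↔C swapped to make it positive)
  edge (12, 16)→(2, 2): d=(-10,-14) top-left  bias=+0
  edge (2, 2)→(3, 3): d=(1,1) right/bottom  bias=-1
  edge (3, 3)→(12, 16): d=(9,13) right/bottom  bias=-1
    (0,0)@(1, 1): e=[-4,0,8] → ·  [on edge]
    (1,1)@(3, 3): e=[4,0,0] → ·  [on edge]
    (2,2)@(5, 5): e=[12,0,-8] → ·  [on edge]
    (3,3)@(7, 7): e=[20,0,-16] → ·  [on edge]
    (3,4)@(7, 9): e=[0,2,2] → #  [on edge]
    (4,4)@(9, 9): e=[28,0,-24] → ·  [on edge]
    (3,5)@(7, 11): e=[-20,4,20] → ·
    (5,5)@(11, 11): e=[36,0,-32] → ·  [on edge]
    (6,6)@(13, 13): e=[44,0,-40] → ·  [on edge]
    (7,7)@(15, 15): e=[52,0,-48] → ·  [on edge]
    (8,8)@(17, 17): e=[60,0,-56] → ·  [on edge]
  covered (1 px):
    · · · · · · · · · · ·
    · · · · · · · · · · ·
    · · · · · · · · · · ·
    · · · · · · · · · · ·
    · · · # · · · · · · ·
    · · · · · · · · · · ·
    · · · · · · · · · · ·
    · · · · · · · · · · ·
    · · · · · · · · · · ·
T1:
  2·area = 118  (B↔C swapped to make it positive)
  edge (0, 14)→(7, 6): d=(7,-8) top-left  bias=+0
  edge (7, 6)→(20, 8): d=(13,2) right/bottom  bias=-1
  edge (20, 8)→(0, 14): d=(-20,6) right/bottom  bias=-1
    (3,3)@(7, 7): e=[7,13,98] → #
    (4,3)@(9, 7): e=[23,9,86] → #
    (5,3)@(11, 7): e=[39,5,74] → #
    (6,3)@(13, 7): e=[55,1,62] → #
    (7,3)@(15, 7): e=[71,-3,50] → ·
    (2,4)@(5, 9): e=[5,43,70] → #
    (7,4)@(15, 9): e=[85,23,10] → #
    (8,4)@(17, 9): e=[101,19,-2] → ·
    (1,5)@(3, 11): e=[3,73,42] → #
    (5,5)@(11, 11): e=[67,57,-6] → ·
    (6,5)@(13, 11): e=[83,53,-18] → ·
    (7,5)@(15, 11): e=[99,49,-30] → ·
  covered (16 px):
    · · · · · · · · · · ·
    · · · · · · · · · · ·
    · · · · · · · · · · ·
    · · · # # # # · · · ·
    · · # # # # # # · · ·
    · # # # # · · · · · ·
    # # · · · · · · · · ·
    · · · · · · · · · · ·
    · · · · · · · · · · ·

Result: [[3,3],[4,3],[5,3],[6,3],[2,4],[3,4],[4,4],[5,4],[6,4],[7,4],[1,5],[2,5],[3,5],[4,5],[0,6],[1,6]]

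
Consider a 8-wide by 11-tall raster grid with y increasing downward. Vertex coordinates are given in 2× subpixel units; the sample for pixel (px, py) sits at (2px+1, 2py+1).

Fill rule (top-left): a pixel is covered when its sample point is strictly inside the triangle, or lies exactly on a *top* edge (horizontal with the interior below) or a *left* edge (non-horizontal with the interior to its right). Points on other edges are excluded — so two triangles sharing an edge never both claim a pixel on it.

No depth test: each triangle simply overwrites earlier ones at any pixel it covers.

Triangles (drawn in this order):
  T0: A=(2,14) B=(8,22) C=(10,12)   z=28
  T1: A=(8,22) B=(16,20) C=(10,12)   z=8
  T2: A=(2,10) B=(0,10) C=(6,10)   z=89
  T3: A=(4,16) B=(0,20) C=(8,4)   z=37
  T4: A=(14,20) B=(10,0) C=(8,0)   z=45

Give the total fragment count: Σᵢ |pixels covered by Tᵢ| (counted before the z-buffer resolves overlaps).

T0:
  2·area = 76  (B↔C swapped to make it positive)
  edge (2, 14)→(10, 12): d=(8,-2) top-left  bias=+0
  edge (10, 12)→(8, 22): d=(-2,10) right/bottom  bias=-1
  edge (8, 22)→(2, 14): d=(-6,-8) top-left  bias=+0
    (5,3)@(11, 7): e=[-38,0,114] → .  [on edge]
    (3,6)@(7, 13): e=[2,28,46] → X
    (4,6)@(9, 13): e=[6,8,62] → X
    (5,6)@(11, 13): e=[10,-12,78] → .
    (1,7)@(3, 15): e=[10,64,2] → X
    (2,7)@(5, 15): e=[14,44,18] → X
    (5,7)@(11, 15): e=[26,-16,66] → .
    (1,8)@(3, 17): e=[26,60,-10] → .
    (2,8)@(5, 17): e=[30,40,6] → X
    (4,8)@(9, 17): e=[38,0,38] → .  [on edge]
    (2,9)@(5, 19): e=[46,36,-6] → .
    (3,9)@(7, 19): e=[50,16,10] → X
  covered (9 px):
    . . . . . . . .
    . . . . . . . .
    . . . . . . . .
    . . . . . . . .
    . . . . . . . .
    . . . . . . . .
    . . . X X . . .
    . X X X X . . .
    . . X X . . . .
    . . . X . . . .
    . . . . . . . .
T1:
  2·area = 76  (B↔C swapped to make it positive)
  edge (8, 22)→(10, 12): d=(2,-10) top-left  bias=+0
  edge (10, 12)→(16, 20): d=(6,8) right/bottom  bias=-1
  edge (16, 20)→(8, 22): d=(-8,2) right/bottom  bias=-1
    (5,3)@(11, 7): e=[0,-38,114] → .  [on edge]
    (5,7)@(11, 15): e=[16,10,50] → X
    (6,7)@(13, 15): e=[36,-6,46] → .
    (4,8)@(9, 17): e=[0,38,38] → X  [on edge]
    (6,8)@(13, 17): e=[40,6,30] → X
    (7,8)@(15, 17): e=[60,-10,26] → .
    (4,9)@(9, 19): e=[4,50,22] → X
    (7,9)@(15, 19): e=[64,2,10] → X
    (4,10)@(9, 21): e=[8,62,6] → X
    (6,10)@(13, 21): e=[48,30,-2] → .
    (7,10)@(15, 21): e=[68,14,-6] → .
  covered (10 px):
    . . . . . . . .
    . . . . . . . .
    . . . . . . . .
    . . . . . . . .
    . . . . . . . .
    . . . . . . . .
    . . . . . . . .
    . . . . . X . .
    . . . . X X X .
    . . . . X X X X
    . . . . X X . .
T2:
  degenerate (2·area = 0) — covers nothing
T3:
  2·area = 32
  edge (4, 16)→(0, 20): d=(-4,4) right/bottom  bias=-1
  edge (0, 20)→(8, 4): d=(8,-16) top-left  bias=+0
  edge (8, 4)→(4, 16): d=(-4,12) right/bottom  bias=-1
    (4,0)@(9, 1): e=[40,-8,0] → .  [on edge]
    (7,2)@(15, 5): e=[0,120,-88] → .  [on edge]
    (3,3)@(7, 7): e=[24,8,0] → .  [on edge]
    (6,3)@(13, 7): e=[0,104,-72] → .  [on edge]
    (5,4)@(11, 9): e=[0,88,-56] → .  [on edge]
    (2,5)@(5, 11): e=[16,8,8] → X
    (3,5)@(7, 11): e=[8,40,-16] → .
    (4,5)@(9, 11): e=[0,72,-40] → .  [on edge]
    (2,6)@(5, 13): e=[8,24,0] → .  [on edge]
    (3,6)@(7, 13): e=[0,56,-24] → .  [on edge]
    (1,7)@(3, 15): e=[8,8,16] → X
    (2,7)@(5, 15): e=[0,40,-8] → .  [on edge]
    (1,8)@(3, 17): e=[0,24,8] → .  [on edge]
    (0,9)@(1, 19): e=[0,8,24] → .  [on edge]
    (1,9)@(3, 19): e=[-8,40,0] → .  [on edge]
  covered (2 px):
    . . . . . . . .
    . . . . . . . .
    . . . . . . . .
    . . . . . . . .
    . . . . . . . .
    . . X . . . . .
    . . . . . . . .
    . X . . . . . .
    . . . . . . . .
    . . . . . . . .
    . . . . . . . .
T4:
  2·area = 40  (B↔C swapped to make it positive)
  edge (14, 20)→(8, 0): d=(-6,-20) top-left  bias=+0
  edge (8, 0)→(10, 0): d=(2,0) top-left  bias=+0
  edge (10, 0)→(14, 20): d=(4,20) right/bottom  bias=-1
    (4,0)@(9, 1): e=[14,2,24] → X
    (5,0)@(11, 1): e=[54,2,-16] → .
    (4,1)@(9, 3): e=[2,6,32] → X
    (5,1)@(11, 3): e=[42,6,-8] → .
    (4,2)@(9, 5): e=[-10,10,40] → .
    (5,2)@(11, 5): e=[30,10,0] → .  [on edge]
    (5,3)@(11, 7): e=[18,14,8] → X
    (6,3)@(13, 7): e=[58,14,-32] → .
    (5,4)@(11, 9): e=[6,18,16] → X
    (6,4)@(13, 9): e=[46,18,-24] → .
    (5,5)@(11, 11): e=[-6,22,24] → .
    (6,7)@(13, 15): e=[10,30,0] → .  [on edge]
  covered (4 px):
    . . . . X . . .
    . . . . X . . .
    . . . . . . . .
    . . . . . X . .
    . . . . . X . .
    . . . . . . . .
    . . . . . . . .
    . . . . . . . .
    . . . . . . . .
    . . . . . . . .
    . . . . . . . .

Result: 25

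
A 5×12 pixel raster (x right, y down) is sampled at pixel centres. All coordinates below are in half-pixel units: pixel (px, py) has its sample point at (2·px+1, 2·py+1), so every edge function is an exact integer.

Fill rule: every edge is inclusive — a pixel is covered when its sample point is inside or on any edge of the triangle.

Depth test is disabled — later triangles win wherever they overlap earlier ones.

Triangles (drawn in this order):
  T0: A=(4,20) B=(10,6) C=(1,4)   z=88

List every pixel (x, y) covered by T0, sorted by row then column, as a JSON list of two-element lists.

T0:
  2·area = 138  (B↔C swapped to make it positive)
  edge (4, 20)→(1, 4): d=(-3,-16) inclusive
  edge (1, 4)→(10, 6): d=(9,2) inclusive
  edge (10, 6)→(4, 20): d=(-6,14) inclusive
    (1,2)@(3, 5): e=[29,5,104] → █
    (2,2)@(5, 5): e=[61,1,76] → █
    (3,2)@(7, 5): e=[93,-3,48] → ·
    (1,3)@(3, 7): e=[23,23,92] → █
    (3,3)@(7, 7): e=[87,15,36] → █
    (4,3)@(9, 7): e=[119,11,8] → █
    (1,4)@(3, 9): e=[17,41,80] → █
    (4,4)@(9, 9): e=[113,29,-4] → ·
    (1,5)@(3, 11): e=[11,59,68] → █
    (4,5)@(9, 11): e=[107,47,-16] → ·
    (1,6)@(3, 13): e=[5,77,56] → █
    (3,6)@(7, 13): e=[69,69,0] → █  [on edge]
  covered (17 px):
    · · · · ·
    · · · · ·
    · █ █ · ·
    · █ █ █ █
    · █ █ █ ·
    · █ █ █ ·
    · █ █ █ ·
    · · █ · ·
    · · █ · ·
    · · · · ·
    · · · · ·
    · · · · ·

Answer: [[1,2],[2,2],[1,3],[2,3],[3,3],[4,3],[1,4],[2,4],[3,4],[1,5],[2,5],[3,5],[1,6],[2,6],[3,6],[2,7],[2,8]]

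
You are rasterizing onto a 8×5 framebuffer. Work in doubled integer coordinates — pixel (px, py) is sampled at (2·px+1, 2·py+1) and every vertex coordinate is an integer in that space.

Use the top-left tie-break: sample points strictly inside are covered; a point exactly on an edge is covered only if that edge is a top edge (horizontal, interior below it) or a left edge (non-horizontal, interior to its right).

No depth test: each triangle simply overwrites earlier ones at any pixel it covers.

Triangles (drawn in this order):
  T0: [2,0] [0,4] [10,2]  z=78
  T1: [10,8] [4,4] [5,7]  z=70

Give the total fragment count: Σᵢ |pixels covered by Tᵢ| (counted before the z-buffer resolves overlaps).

T0:
  2·area = 36  (B↔C swapped to make it positive)
  edge (2, 0)→(10, 2): d=(8,2) right/bottom  bias=-1
  edge (10, 2)→(0, 4): d=(-10,2) right/bottom  bias=-1
  edge (0, 4)→(2, 0): d=(2,-4) top-left  bias=+0
    (1,0)@(3, 1): e=[6,24,6] → #
    (2,0)@(5, 1): e=[2,20,14] → #
    (3,0)@(7, 1): e=[-2,16,22] → ·
    (7,0)@(15, 1): e=[-18,0,54] → ·  [on edge]
    (0,1)@(1, 3): e=[26,8,2] → #
    (2,1)@(5, 3): e=[18,0,18] → ·  [on edge]
    (0,2)@(1, 5): e=[42,-12,6] → ·
    (1,2)@(3, 5): e=[38,-16,14] → ·
  covered (4 px):
    · # # · · · · ·
    # # · · · · · ·
    · · · · · · · ·
    · · · · · · · ·
    · · · · · · · ·
T1:
  2·area = 14  (B↔C swapped to make it positive)
  edge (10, 8)→(5, 7): d=(-5,-1) top-left  bias=+0
  edge (5, 7)→(4, 4): d=(-1,-3) top-left  bias=+0
  edge (4, 4)→(10, 8): d=(6,4) right/bottom  bias=-1
    (1,0)@(3, 1): e=[28,0,-14] → ·  [on edge]
    (2,2)@(5, 5): e=[10,2,2] → #
    (3,2)@(7, 5): e=[12,8,-6] → ·
    (2,3)@(5, 7): e=[0,0,14] → #  [on edge]
    (3,3)@(7, 7): e=[2,6,6] → #
    (4,3)@(9, 7): e=[4,12,-2] → ·
    (2,4)@(5, 9): e=[-10,-2,26] → ·
    (3,4)@(7, 9): e=[-8,4,18] → ·
    (7,4)@(15, 9): e=[0,28,-14] → ·  [on edge]
  covered (3 px):
    · · · · · · · ·
    · · · · · · · ·
    · · # · · · · ·
    · · # # · · · ·
    · · · · · · · ·

Result: 7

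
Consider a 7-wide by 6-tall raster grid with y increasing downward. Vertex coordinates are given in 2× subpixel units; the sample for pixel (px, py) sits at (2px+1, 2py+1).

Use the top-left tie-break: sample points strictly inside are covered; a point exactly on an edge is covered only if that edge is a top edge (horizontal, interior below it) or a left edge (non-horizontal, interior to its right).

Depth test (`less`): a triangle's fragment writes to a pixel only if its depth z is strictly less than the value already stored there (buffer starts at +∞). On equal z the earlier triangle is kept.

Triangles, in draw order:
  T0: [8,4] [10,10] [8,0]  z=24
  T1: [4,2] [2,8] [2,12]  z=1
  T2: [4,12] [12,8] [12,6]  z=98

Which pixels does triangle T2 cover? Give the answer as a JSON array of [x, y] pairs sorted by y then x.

T0:
  2·area = 8  (B↔C swapped to make it positive)
  edge (8, 4)→(8, 0): d=(0,-4) top-left  bias=+0
  edge (8, 0)→(10, 10): d=(2,10) right/bottom  bias=-1
  edge (10, 10)→(8, 4): d=(-2,-6) top-left  bias=+0
    (3,0)@(7, 1): e=[-4,12,0] → ·  [on edge]
    (4,2)@(9, 5): e=[4,0,4] → ·  [on edge]
    (4,3)@(9, 7): e=[4,4,0] → █  [on edge]
    (5,3)@(11, 7): e=[12,-16,12] → ·
    (4,4)@(9, 9): e=[4,8,-4] → ·
  covered (1 px):
    · · · · · · ·
    · · · · · · ·
    · · · · · · ·
    · · · · █ · ·
    · · · · · · ·
    · · · · · · ·
T1:
  2·area = 8  (B↔C swapped to make it positive)
  edge (4, 2)→(2, 12): d=(-2,10) right/bottom  bias=-1
  edge (2, 12)→(2, 8): d=(0,-4) top-left  bias=+0
  edge (2, 8)→(4, 2): d=(2,-6) top-left  bias=+0
    (1,2)@(3, 5): e=[4,4,0] → █  [on edge]
    (2,2)@(5, 5): e=[-16,12,12] → ·
    (1,3)@(3, 7): e=[0,4,4] → ·  [on edge]
    (0,5)@(1, 11): e=[12,-4,0] → ·  [on edge]
  covered (1 px):
    · · · · · · ·
    · · · · · · ·
    · █ · · · · ·
    · · · · · · ·
    · · · · · · ·
    · · · · · · ·
T2:
  2·area = 16  (B↔C swapped to make it positive)
  edge (4, 12)→(12, 6): d=(8,-6) top-left  bias=+0
  edge (12, 6)→(12, 8): d=(0,2) right/bottom  bias=-1
  edge (12, 8)→(4, 12): d=(-8,4) right/bottom  bias=-1
    (5,3)@(11, 7): e=[2,2,12] → █
    (6,3)@(13, 7): e=[14,-2,4] → ·
    (4,4)@(9, 9): e=[6,6,4] → █
    (5,4)@(11, 9): e=[18,2,-4] → ·
    (4,5)@(9, 11): e=[22,6,-12] → ·
  covered (2 px):
    · · · · · · ·
    · · · · · · ·
    · · · · · · ·
    · · · · · █ ·
    · · · · █ · ·
    · · · · · · ·

Result: [[5,3],[4,4]]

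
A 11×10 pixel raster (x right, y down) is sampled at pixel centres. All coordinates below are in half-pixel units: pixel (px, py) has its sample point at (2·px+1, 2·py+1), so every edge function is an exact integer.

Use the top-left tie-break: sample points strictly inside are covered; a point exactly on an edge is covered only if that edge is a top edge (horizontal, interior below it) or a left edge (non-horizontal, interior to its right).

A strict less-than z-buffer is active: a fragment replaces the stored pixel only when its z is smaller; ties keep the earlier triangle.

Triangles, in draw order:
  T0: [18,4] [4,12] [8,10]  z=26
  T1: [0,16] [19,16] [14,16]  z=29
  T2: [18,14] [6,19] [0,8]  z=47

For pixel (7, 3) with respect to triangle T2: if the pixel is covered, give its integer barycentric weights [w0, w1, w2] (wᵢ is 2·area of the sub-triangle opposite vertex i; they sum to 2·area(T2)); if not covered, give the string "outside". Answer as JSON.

T0:
  2·area = 4  (B↔C swapped to make it positive)
  edge (18, 4)→(8, 10): d=(-10,6) right/bottom  bias=-1
  edge (8, 10)→(4, 12): d=(-4,2) right/bottom  bias=-1
  edge (4, 12)→(18, 4): d=(14,-8) top-left  bias=+0
    (6,3)@(13, 7): e=[0,2,2] → ·  [on edge]
    (1,6)@(3, 13): e=[0,-2,6] → ·  [on edge]
  covered (0 px):
    · · · · · · · · · · ·
    · · · · · · · · · · ·
    · · · · · · · · · · ·
    · · · · · · · · · · ·
    · · · · · · · · · · ·
    · · · · · · · · · · ·
    · · · · · · · · · · ·
    · · · · · · · · · · ·
    · · · · · · · · · · ·
    · · · · · · · · · · ·
T1:
  degenerate (2·area = 0) — covers nothing
T2:
  2·area = 162
  edge (18, 14)→(6, 19): d=(-12,5) right/bottom  bias=-1
  edge (6, 19)→(0, 8): d=(-6,-11) top-left  bias=+0
  edge (0, 8)→(18, 14): d=(18,6) right/bottom  bias=-1
    (0,4)@(1, 9): e=[145,5,12] → █
    (1,4)@(3, 9): e=[135,27,0] → ·  [on edge]
    (0,5)@(1, 11): e=[121,-7,48] → ·
    (1,5)@(3, 11): e=[111,15,36] → █
    (2,5)@(5, 11): e=[101,37,24] → █
    (3,5)@(7, 11): e=[91,59,12] → █
    (4,5)@(9, 11): e=[81,81,0] → ·  [on edge]
    (1,6)@(3, 13): e=[87,3,72] → █
    (4,6)@(9, 13): e=[57,69,36] → █
    (5,6)@(11, 13): e=[47,91,24] → █
    (6,6)@(13, 13): e=[37,113,12] → █
    (7,6)@(15, 13): e=[27,135,0] → ·  [on edge]
    (10,7)@(21, 15): e=[-27,189,0] → ·  [on edge]
  covered (19 px):
    · · · · · · · · · · ·
    · · · · · · · · · · ·
    · · · · · · · · · · ·
    · · · · · · · · · · ·
    █ · · · · · · · · · ·
    · █ █ █ · · · · · · ·
    · █ █ █ █ █ █ · · · ·
    · · █ █ █ █ █ █ · · ·
    · · █ █ █ · · · · · ·
    · · · · · · · · · · ·

Result: "outside"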